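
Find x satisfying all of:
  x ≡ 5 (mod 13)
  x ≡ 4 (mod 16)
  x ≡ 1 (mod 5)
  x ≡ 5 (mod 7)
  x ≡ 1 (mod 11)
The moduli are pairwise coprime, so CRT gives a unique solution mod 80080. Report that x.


Product of moduli M = 13 · 16 · 5 · 7 · 11 = 80080.
Merge one congruence at a time:
  Start: x ≡ 5 (mod 13).
  Combine with x ≡ 4 (mod 16); new modulus lcm = 208.
    Write x = 5 + 13·t and substitute into x ≡ 4 (mod 16): 13·t ≡ 4 − 5 = -1 (mod 16).
    Reduce coefficients mod 16: 13·t ≡ 15 (mod 16).
    The inverse of 13 mod 16 is 5 (since 13·5 = 65 = 4·16 + 1), so t ≡ 5·15 = 75 ≡ 11 (mod 16).
    Then x = 5 + 13·11 = 148, valid modulo lcm(13, 16) = 208: x ≡ 148 (mod 208).
  Combine with x ≡ 1 (mod 5); new modulus lcm = 1040.
    Write x = 148 + 208·t and substitute into x ≡ 1 (mod 5): 208·t ≡ 1 − 148 = -147 (mod 5).
    Reduce coefficients mod 5: 3·t ≡ 3 (mod 5).
    The inverse of 3 mod 5 is 2 (since 3·2 = 6 = 1·5 + 1), so t ≡ 2·3 = 6 ≡ 1 (mod 5).
    Then x = 148 + 208·1 = 356, valid modulo lcm(208, 5) = 1040: x ≡ 356 (mod 1040).
  Combine with x ≡ 5 (mod 7); new modulus lcm = 7280.
    Write x = 356 + 1040·t and substitute into x ≡ 5 (mod 7): 1040·t ≡ 5 − 356 = -351 (mod 7).
    Reduce coefficients mod 7: 4·t ≡ 6 (mod 7).
    The inverse of 4 mod 7 is 2 (since 4·2 = 8 = 1·7 + 1), so t ≡ 2·6 = 12 ≡ 5 (mod 7).
    Then x = 356 + 1040·5 = 5556, valid modulo lcm(1040, 7) = 7280: x ≡ 5556 (mod 7280).
  Combine with x ≡ 1 (mod 11); new modulus lcm = 80080.
    Write x = 5556 + 7280·t and substitute into x ≡ 1 (mod 11): 7280·t ≡ 1 − 5556 = -5555 (mod 11).
    Reduce coefficients mod 11: 9·t ≡ 0 (mod 11).
    The inverse of 9 mod 11 is 5 (since 9·5 = 45 = 4·11 + 1), so t ≡ 5·0 = 0 ≡ 0 (mod 11).
    Then x = 5556 + 7280·0 = 5556, valid modulo lcm(7280, 11) = 80080: x ≡ 5556 (mod 80080).
Verify against each original: 5556 mod 13 = 5, 5556 mod 16 = 4, 5556 mod 5 = 1, 5556 mod 7 = 5, 5556 mod 11 = 1.

x ≡ 5556 (mod 80080).


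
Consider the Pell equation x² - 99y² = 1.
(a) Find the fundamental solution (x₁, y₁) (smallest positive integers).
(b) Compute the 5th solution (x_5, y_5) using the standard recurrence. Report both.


Step 1: Find the fundamental solution (x₁, y₁) of x² - 99y² = 1.
  Expand √99 as a continued fraction. a₀ = ⌊√99⌋ = 9; iterate m_{k+1} = d_k·a_k − m_k, d_{k+1} = (99 − m_{k+1}²)/d_k, a_{k+1} = ⌊(a₀ + m_{k+1})/d_{k+1}⌋ (starting m₀ = 0, d₀ = 1), with convergents p_k = a_k·p_{k-1} + p_{k-2}, q_k = a_k·q_{k-1} + q_{k-2} (p₋₁ = 1, q₋₁ = 0):
  k = 0: a₀ = 9; p₀/q₀ = 9/1; p₀² − 99·q₀² = 81 − 99 = -18.
  k = 1: m = 9, d = 18, a = ⌊(9 + 9)/18⌋ = 1; p/q = (1·9 + 1)/(1·1 + 0) = 10/1; p² − 99·q² = 100 − 99 = 1.
  The first convergent with p² − 99·q² = 1 gives the fundamental solution (x₁, y₁) = (10, 1).
Step 2: Apply the recurrence (x_{n+1}, y_{n+1}) = (x₁x_n + 99y₁y_n, x₁y_n + y₁x_n) repeatedly.
  From (x_1, y_1) = (10, 1): x_2 = 10·10 + 99·1·1 = 199; y_2 = 10·1 + 1·10 = 20.
  From (x_2, y_2) = (199, 20): x_3 = 10·199 + 99·1·20 = 3970; y_3 = 10·20 + 1·199 = 399.
  From (x_3, y_3) = (3970, 399): x_4 = 10·3970 + 99·1·399 = 79201; y_4 = 10·399 + 1·3970 = 7960.
  From (x_4, y_4) = (79201, 7960): x_5 = 10·79201 + 99·1·7960 = 1580050; y_5 = 10·7960 + 1·79201 = 158801.
Step 3: Verify x_5² - 99·y_5² = 2496558002500 - 2496558002499 = 1 (should be 1). ✓

(x_1, y_1) = (10, 1); (x_5, y_5) = (1580050, 158801).


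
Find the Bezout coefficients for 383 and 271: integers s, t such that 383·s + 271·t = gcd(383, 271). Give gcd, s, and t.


Euclidean algorithm on (383, 271) — divide until remainder is 0:
  383 = 1 · 271 + 112
  271 = 2 · 112 + 47
  112 = 2 · 47 + 18
  47 = 2 · 18 + 11
  18 = 1 · 11 + 7
  11 = 1 · 7 + 4
  7 = 1 · 4 + 3
  4 = 1 · 3 + 1
  3 = 3 · 1 + 0
gcd(383, 271) = 1.
Track Bezout coefficients alongside the remainders: start with r₀ = 383 = a·1 + b·0 (s = 1, t = 0) and r₁ = 271 = a·0 + b·1 (s = 0, t = 1); each new remainder r_{k+1} = r_{k-1} − q_k·r_k inherits s_{k+1} = s_{k-1} − q_k·s_k, t_{k+1} = t_{k-1} − q_k·t_k, so r_k = a·s_k + b·t_k at every step:
  q = 1: r = 112, s = 1 − 1·0 = 1, t = 0 − 1·1 = -1  (check: 383·1 + 271·(-1) = 112)
  q = 2: r = 47, s = 0 − 2·1 = -2, t = 1 − 2·(-1) = 3  (check: 383·(-2) + 271·3 = 47)
  q = 2: r = 18, s = 1 − 2·(-2) = 5, t = -1 − 2·3 = -7  (check: 383·5 + 271·(-7) = 18)
  q = 2: r = 11, s = -2 − 2·5 = -12, t = 3 − 2·(-7) = 17  (check: 383·(-12) + 271·17 = 11)
  q = 1: r = 7, s = 5 − 1·(-12) = 17, t = -7 − 1·17 = -24  (check: 383·17 + 271·(-24) = 7)
  q = 1: r = 4, s = -12 − 1·17 = -29, t = 17 − 1·(-24) = 41  (check: 383·(-29) + 271·41 = 4)
  q = 1: r = 3, s = 17 − 1·(-29) = 46, t = -24 − 1·41 = -65  (check: 383·46 + 271·(-65) = 3)
  q = 1: r = 1, s = -29 − 1·46 = -75, t = 41 − 1·(-65) = 106  (check: 383·(-75) + 271·106 = 1)
The row with r = 1 (the gcd) gives the Bezout coefficients s = -75, t = 106.
Result: 383 · (-75) + 271 · (106) = 1.

gcd(383, 271) = 1; s = -75, t = 106 (check: 383·(-75) + 271·106 = 1).


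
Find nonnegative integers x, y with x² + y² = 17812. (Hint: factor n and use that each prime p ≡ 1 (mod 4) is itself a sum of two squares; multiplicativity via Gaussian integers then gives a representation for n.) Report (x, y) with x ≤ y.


Step 1: Factor n = 17812 = 2^2 · 61 · 73.
Step 2: Check the mod-4 condition on each prime factor: 2 = 2 (special); 61 ≡ 1 (mod 4), exponent 1; 73 ≡ 1 (mod 4), exponent 1.
All primes ≡ 3 (mod 4) appear to even exponent (or don't appear), so by the two-squares theorem n IS expressible as a sum of two squares.
Step 3: Build a representation. Group n = k² · m with k = 2 and m = 61 · 73 = 4453 (a product of primes ≡ 1 (mod 4)); a representation of m scales to one of n via (k·x)² + (k·y)² = k²(x² + y²). Each prime p ≡ 1 (mod 4) is itself a sum of two squares; find a² by testing p − a² for a perfect square:
  61: 61 − 1² = 60, 61 − 2² = 57, 61 − 3² = 52, 61 − 4² = 45, 61 − 5² = 36 = 6² ⇒ 61 = 5² + 6².
  73: 73 − 1² = 72, 73 − 2² = 69, 73 − 3² = 64 = 8² ⇒ 73 = 3² + 8².
  Combine using the Brahmagupta–Fibonacci identity (a² + b²)(c² + d²) = (ac − bd)² + (ad + bc)² = (ac + bd)² + (ad − bc)²:
  61 · 73 = 4453: from (5² + 6²)(3² + 8²), take (5·3 − 6·8, 5·8 + 6·3) = (15 − 48, 40 + 18) = (-33, 58); dropping signs (only squares matter) gives (33, 58); check 33² + 58² = 1089 + 3364 = 4453 ✓.
  Scale by k = 2: (2·33, 2·58) = (66, 116).
Step 4: Order so x ≤ y and verify: 66² + 116² = 4356 + 13456 = 17812 = n. ✓

n = 17812 = 66² + 116² (one valid representation with x ≤ y).


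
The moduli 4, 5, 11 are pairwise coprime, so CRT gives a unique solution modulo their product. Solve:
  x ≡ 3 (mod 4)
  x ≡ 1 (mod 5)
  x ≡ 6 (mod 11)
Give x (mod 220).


Moduli 4, 5, 11 are pairwise coprime; by CRT there is a unique solution modulo M = 4 · 5 · 11 = 220.
Solve pairwise, accumulating the modulus:
  Start with x ≡ 3 (mod 4).
  Combine with x ≡ 1 (mod 5): since gcd(4, 5) = 1, we get a unique residue mod 20.
    Write x = 3 + 4·t and substitute into x ≡ 1 (mod 5): 4·t ≡ 1 − 3 = -2 (mod 5).
    Reduce coefficients mod 5: 4·t ≡ 3 (mod 5).
    The inverse of 4 mod 5 is 4 (since 4·4 = 16 = 3·5 + 1), so t ≡ 4·3 = 12 ≡ 2 (mod 5).
    Then x = 3 + 4·2 = 11, valid modulo lcm(4, 5) = 20: x ≡ 11 (mod 20).
  Combine with x ≡ 6 (mod 11): since gcd(20, 11) = 1, we get a unique residue mod 220.
    Write x = 11 + 20·t and substitute into x ≡ 6 (mod 11): 20·t ≡ 6 − 11 = -5 (mod 11).
    Reduce coefficients mod 11: 9·t ≡ 6 (mod 11).
    The inverse of 9 mod 11 is 5 (since 9·5 = 45 = 4·11 + 1), so t ≡ 5·6 = 30 ≡ 8 (mod 11).
    Then x = 11 + 20·8 = 171, valid modulo lcm(20, 11) = 220: x ≡ 171 (mod 220).
Verify: 171 mod 4 = 3 ✓, 171 mod 5 = 1 ✓, 171 mod 11 = 6 ✓.

x ≡ 171 (mod 220).


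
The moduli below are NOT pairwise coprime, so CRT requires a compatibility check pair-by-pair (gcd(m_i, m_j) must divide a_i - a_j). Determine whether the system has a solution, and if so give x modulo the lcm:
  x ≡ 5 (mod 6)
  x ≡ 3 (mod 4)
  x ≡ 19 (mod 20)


Moduli 6, 4, 20 are not pairwise coprime, so CRT works modulo lcm(m_i) when all pairwise compatibility conditions hold.
Pairwise compatibility: gcd(m_i, m_j) must divide a_i - a_j for every pair.
Merge one congruence at a time:
  Start: x ≡ 5 (mod 6).
  Combine with x ≡ 3 (mod 4): gcd(6, 4) = 2; 3 - 5 = -2, which IS divisible by 2, so compatible.
    Write x = 5 + 6·t and substitute into x ≡ 3 (mod 4): 6·t ≡ 3 − 5 = -2 (mod 4).
    Divide the congruence (and modulus) by g = 2: 3·t ≡ -1 (mod 2).
    Reduce coefficients mod 2: 1·t ≡ 1 (mod 2).
    So t ≡ 1 (mod 2).
    Then x = 5 + 6·1 = 11, valid modulo lcm(6, 4) = 12: x ≡ 11 (mod 12).
  Combine with x ≡ 19 (mod 20): gcd(12, 20) = 4; 19 - 11 = 8, which IS divisible by 4, so compatible.
    Write x = 11 + 12·t and substitute into x ≡ 19 (mod 20): 12·t ≡ 19 − 11 = 8 (mod 20).
    Divide the congruence (and modulus) by g = 4: 3·t ≡ 2 (mod 5).
    The inverse of 3 mod 5 is 2 (since 3·2 = 6 = 1·5 + 1), so t ≡ 2·2 = 4 ≡ 4 (mod 5).
    Then x = 11 + 12·4 = 59, valid modulo lcm(12, 20) = 60: x ≡ 59 (mod 60).
Verify: 59 mod 6 = 5, 59 mod 4 = 3, 59 mod 20 = 19.

x ≡ 59 (mod 60).


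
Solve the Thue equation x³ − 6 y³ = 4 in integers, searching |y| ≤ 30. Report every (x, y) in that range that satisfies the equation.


The equation is x³ - 6y³ = 4. For fixed y, x³ = 6·y³ + 4, so a solution requires the RHS to be a perfect cube.
Strategy: iterate y from -30 to 30, compute RHS = 6·y³ + 4, and check whether it is a (positive or negative) perfect cube.
Check small values of y:
  y = 0: RHS = 4 is not a perfect cube.
  y = 1: RHS = 10 is not a perfect cube.
  y = -1: RHS = -2 is not a perfect cube.
  y = 2: RHS = 52 is not a perfect cube.
  y = -2: RHS = -44 is not a perfect cube.
  y = 3: RHS = 166 is not a perfect cube.
  y = -3: RHS = -158 is not a perfect cube.
Continuing the search up to |y| = 30 finds no solutions either.
No (x, y) in the scanned range satisfies the equation.

No integer solutions with |y| ≤ 30.


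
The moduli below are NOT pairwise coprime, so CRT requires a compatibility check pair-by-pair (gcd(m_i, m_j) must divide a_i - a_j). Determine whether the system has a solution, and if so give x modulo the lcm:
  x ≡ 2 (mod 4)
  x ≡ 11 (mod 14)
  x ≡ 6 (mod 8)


Moduli 4, 14, 8 are not pairwise coprime, so CRT works modulo lcm(m_i) when all pairwise compatibility conditions hold.
Pairwise compatibility: gcd(m_i, m_j) must divide a_i - a_j for every pair.
Merge one congruence at a time:
  Start: x ≡ 2 (mod 4).
  Combine with x ≡ 11 (mod 14): gcd(4, 14) = 2, and 11 - 2 = 9 is NOT divisible by 2.
    ⇒ system is inconsistent (no integer solution).

No solution (the system is inconsistent).


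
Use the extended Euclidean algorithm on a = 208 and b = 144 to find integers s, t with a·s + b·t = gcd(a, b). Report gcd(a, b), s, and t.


Euclidean algorithm on (208, 144) — divide until remainder is 0:
  208 = 1 · 144 + 64
  144 = 2 · 64 + 16
  64 = 4 · 16 + 0
gcd(208, 144) = 16.
Track Bezout coefficients alongside the remainders: start with r₀ = 208 = a·1 + b·0 (s = 1, t = 0) and r₁ = 144 = a·0 + b·1 (s = 0, t = 1); each new remainder r_{k+1} = r_{k-1} − q_k·r_k inherits s_{k+1} = s_{k-1} − q_k·s_k, t_{k+1} = t_{k-1} − q_k·t_k, so r_k = a·s_k + b·t_k at every step:
  q = 1: r = 64, s = 1 − 1·0 = 1, t = 0 − 1·1 = -1  (check: 208·1 + 144·(-1) = 64)
  q = 2: r = 16, s = 0 − 2·1 = -2, t = 1 − 2·(-1) = 3  (check: 208·(-2) + 144·3 = 16)
The row with r = 16 (the gcd) gives the Bezout coefficients s = -2, t = 3.
Result: 208 · (-2) + 144 · (3) = 16.

gcd(208, 144) = 16; s = -2, t = 3 (check: 208·(-2) + 144·3 = 16).


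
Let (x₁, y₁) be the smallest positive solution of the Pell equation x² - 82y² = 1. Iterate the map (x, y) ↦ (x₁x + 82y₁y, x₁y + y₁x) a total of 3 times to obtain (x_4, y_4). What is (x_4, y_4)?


Step 1: Find the fundamental solution (x₁, y₁) of x² - 82y² = 1.
  Expand √82 as a continued fraction. a₀ = ⌊√82⌋ = 9; iterate m_{k+1} = d_k·a_k − m_k, d_{k+1} = (82 − m_{k+1}²)/d_k, a_{k+1} = ⌊(a₀ + m_{k+1})/d_{k+1}⌋ (starting m₀ = 0, d₀ = 1), with convergents p_k = a_k·p_{k-1} + p_{k-2}, q_k = a_k·q_{k-1} + q_{k-2} (p₋₁ = 1, q₋₁ = 0):
  k = 0: a₀ = 9; p₀/q₀ = 9/1; p₀² − 82·q₀² = 81 − 82 = -1.
  k = 1: m = 9, d = 1, a = ⌊(9 + 9)/1⌋ = 18; p/q = (18·9 + 1)/(18·1 + 0) = 163/18; p² − 82·q² = 26569 − 26568 = 1.
  The first convergent with p² − 82·q² = 1 gives the fundamental solution (x₁, y₁) = (163, 18).
Step 2: Apply the recurrence (x_{n+1}, y_{n+1}) = (x₁x_n + 82y₁y_n, x₁y_n + y₁x_n) repeatedly.
  From (x_1, y_1) = (163, 18): x_2 = 163·163 + 82·18·18 = 53137; y_2 = 163·18 + 18·163 = 5868.
  From (x_2, y_2) = (53137, 5868): x_3 = 163·53137 + 82·18·5868 = 17322499; y_3 = 163·5868 + 18·53137 = 1912950.
  From (x_3, y_3) = (17322499, 1912950): x_4 = 163·17322499 + 82·18·1912950 = 5647081537; y_4 = 163·1912950 + 18·17322499 = 623615832.
Step 3: Verify x_4² - 82·y_4² = 31889529885526282369 - 31889529885526282368 = 1 (should be 1). ✓

(x_1, y_1) = (163, 18); (x_4, y_4) = (5647081537, 623615832).


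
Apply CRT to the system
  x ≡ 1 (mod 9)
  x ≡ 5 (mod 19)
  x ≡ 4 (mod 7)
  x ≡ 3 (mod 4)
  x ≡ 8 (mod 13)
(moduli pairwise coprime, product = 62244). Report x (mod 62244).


Product of moduli M = 9 · 19 · 7 · 4 · 13 = 62244.
Merge one congruence at a time:
  Start: x ≡ 1 (mod 9).
  Combine with x ≡ 5 (mod 19); new modulus lcm = 171.
    Write x = 1 + 9·t and substitute into x ≡ 5 (mod 19): 9·t ≡ 5 − 1 = 4 (mod 19).
    The inverse of 9 mod 19 is 17 (since 9·17 = 153 = 8·19 + 1), so t ≡ 17·4 = 68 ≡ 11 (mod 19).
    Then x = 1 + 9·11 = 100, valid modulo lcm(9, 19) = 171: x ≡ 100 (mod 171).
  Combine with x ≡ 4 (mod 7); new modulus lcm = 1197.
    Write x = 100 + 171·t and substitute into x ≡ 4 (mod 7): 171·t ≡ 4 − 100 = -96 (mod 7).
    Reduce coefficients mod 7: 3·t ≡ 2 (mod 7).
    The inverse of 3 mod 7 is 5 (since 3·5 = 15 = 2·7 + 1), so t ≡ 5·2 = 10 ≡ 3 (mod 7).
    Then x = 100 + 171·3 = 613, valid modulo lcm(171, 7) = 1197: x ≡ 613 (mod 1197).
  Combine with x ≡ 3 (mod 4); new modulus lcm = 4788.
    Write x = 613 + 1197·t and substitute into x ≡ 3 (mod 4): 1197·t ≡ 3 − 613 = -610 (mod 4).
    Reduce coefficients mod 4: 1·t ≡ 2 (mod 4).
    So t ≡ 2 (mod 4).
    Then x = 613 + 1197·2 = 3007, valid modulo lcm(1197, 4) = 4788: x ≡ 3007 (mod 4788).
  Combine with x ≡ 8 (mod 13); new modulus lcm = 62244.
    Write x = 3007 + 4788·t and substitute into x ≡ 8 (mod 13): 4788·t ≡ 8 − 3007 = -2999 (mod 13).
    Reduce coefficients mod 13: 4·t ≡ 4 (mod 13).
    The inverse of 4 mod 13 is 10 (since 4·10 = 40 = 3·13 + 1), so t ≡ 10·4 = 40 ≡ 1 (mod 13).
    Then x = 3007 + 4788·1 = 7795, valid modulo lcm(4788, 13) = 62244: x ≡ 7795 (mod 62244).
Verify against each original: 7795 mod 9 = 1, 7795 mod 19 = 5, 7795 mod 7 = 4, 7795 mod 4 = 3, 7795 mod 13 = 8.

x ≡ 7795 (mod 62244).


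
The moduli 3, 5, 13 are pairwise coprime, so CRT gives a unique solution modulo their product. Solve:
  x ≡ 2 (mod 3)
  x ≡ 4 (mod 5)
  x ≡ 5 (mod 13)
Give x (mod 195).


Moduli 3, 5, 13 are pairwise coprime; by CRT there is a unique solution modulo M = 3 · 5 · 13 = 195.
Solve pairwise, accumulating the modulus:
  Start with x ≡ 2 (mod 3).
  Combine with x ≡ 4 (mod 5): since gcd(3, 5) = 1, we get a unique residue mod 15.
    Write x = 2 + 3·t and substitute into x ≡ 4 (mod 5): 3·t ≡ 4 − 2 = 2 (mod 5).
    The inverse of 3 mod 5 is 2 (since 3·2 = 6 = 1·5 + 1), so t ≡ 2·2 = 4 ≡ 4 (mod 5).
    Then x = 2 + 3·4 = 14, valid modulo lcm(3, 5) = 15: x ≡ 14 (mod 15).
  Combine with x ≡ 5 (mod 13): since gcd(15, 13) = 1, we get a unique residue mod 195.
    Write x = 14 + 15·t and substitute into x ≡ 5 (mod 13): 15·t ≡ 5 − 14 = -9 (mod 13).
    Reduce coefficients mod 13: 2·t ≡ 4 (mod 13).
    The inverse of 2 mod 13 is 7 (since 2·7 = 14 = 1·13 + 1), so t ≡ 7·4 = 28 ≡ 2 (mod 13).
    Then x = 14 + 15·2 = 44, valid modulo lcm(15, 13) = 195: x ≡ 44 (mod 195).
Verify: 44 mod 3 = 2 ✓, 44 mod 5 = 4 ✓, 44 mod 13 = 5 ✓.

x ≡ 44 (mod 195).


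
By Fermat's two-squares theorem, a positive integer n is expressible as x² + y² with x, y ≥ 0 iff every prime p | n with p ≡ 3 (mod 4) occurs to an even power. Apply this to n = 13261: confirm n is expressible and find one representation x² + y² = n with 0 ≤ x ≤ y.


Step 1: Factor n = 13261 = 89 · 149.
Step 2: Check the mod-4 condition on each prime factor: 89 ≡ 1 (mod 4), exponent 1; 149 ≡ 1 (mod 4), exponent 1.
All primes ≡ 3 (mod 4) appear to even exponent (or don't appear), so by the two-squares theorem n IS expressible as a sum of two squares.
Step 3: Build a representation. Here n = 89 · 149 is a product of primes ≡ 1 (mod 4). Each prime p ≡ 1 (mod 4) is itself a sum of two squares; find a² by testing p − a² for a perfect square:
  89: 89 − 1² = 88, 89 − 2² = 85, 89 − 3² = 80, 89 − 4² = 73, 89 − 5² = 64 = 8² ⇒ 89 = 5² + 8².
  149: 149 − 1² = 148, 149 − 2² = 145, 149 − 3² = 140, 149 − 4² = 133, 149 − 5² = 124, 149 − 6² = 113, 149 − 7² = 100 = 10² ⇒ 149 = 7² + 10².
  Combine using the Brahmagupta–Fibonacci identity (a² + b²)(c² + d²) = (ac − bd)² + (ad + bc)² = (ac + bd)² + (ad − bc)²:
  89 · 149 = 13261: from (5² + 8²)(7² + 10²), take (5·7 − 8·10, 5·10 + 8·7) = (35 − 80, 50 + 56) = (-45, 106); dropping signs (only squares matter) gives (45, 106); check 45² + 106² = 2025 + 11236 = 13261 ✓.
Step 4: Order so x ≤ y and verify: 45² + 106² = 2025 + 11236 = 13261 = n. ✓

n = 13261 = 45² + 106² (one valid representation with x ≤ y).


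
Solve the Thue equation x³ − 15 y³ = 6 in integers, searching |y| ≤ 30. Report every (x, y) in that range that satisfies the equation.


The equation is x³ - 15y³ = 6. For fixed y, x³ = 15·y³ + 6, so a solution requires the RHS to be a perfect cube.
Strategy: iterate y from -30 to 30, compute RHS = 15·y³ + 6, and check whether it is a (positive or negative) perfect cube.
Check small values of y:
  y = 0: RHS = 6 is not a perfect cube.
  y = 1: RHS = 21 is not a perfect cube.
  y = -1: RHS = -9 is not a perfect cube.
  y = 2: RHS = 126 is not a perfect cube.
  y = -2: RHS = -114 is not a perfect cube.
  y = 3: RHS = 411 is not a perfect cube.
  y = -3: RHS = -399 is not a perfect cube.
Continuing the search up to |y| = 30 finds no solutions either.
No (x, y) in the scanned range satisfies the equation.

No integer solutions with |y| ≤ 30.


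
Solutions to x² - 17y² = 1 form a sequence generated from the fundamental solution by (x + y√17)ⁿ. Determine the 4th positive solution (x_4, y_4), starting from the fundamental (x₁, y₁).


Step 1: Find the fundamental solution (x₁, y₁) of x² - 17y² = 1.
  Expand √17 as a continued fraction. a₀ = ⌊√17⌋ = 4; iterate m_{k+1} = d_k·a_k − m_k, d_{k+1} = (17 − m_{k+1}²)/d_k, a_{k+1} = ⌊(a₀ + m_{k+1})/d_{k+1}⌋ (starting m₀ = 0, d₀ = 1), with convergents p_k = a_k·p_{k-1} + p_{k-2}, q_k = a_k·q_{k-1} + q_{k-2} (p₋₁ = 1, q₋₁ = 0):
  k = 0: a₀ = 4; p₀/q₀ = 4/1; p₀² − 17·q₀² = 16 − 17 = -1.
  k = 1: m = 4, d = 1, a = ⌊(4 + 4)/1⌋ = 8; p/q = (8·4 + 1)/(8·1 + 0) = 33/8; p² − 17·q² = 1089 − 1088 = 1.
  The first convergent with p² − 17·q² = 1 gives the fundamental solution (x₁, y₁) = (33, 8).
Step 2: Apply the recurrence (x_{n+1}, y_{n+1}) = (x₁x_n + 17y₁y_n, x₁y_n + y₁x_n) repeatedly.
  From (x_1, y_1) = (33, 8): x_2 = 33·33 + 17·8·8 = 2177; y_2 = 33·8 + 8·33 = 528.
  From (x_2, y_2) = (2177, 528): x_3 = 33·2177 + 17·8·528 = 143649; y_3 = 33·528 + 8·2177 = 34840.
  From (x_3, y_3) = (143649, 34840): x_4 = 33·143649 + 17·8·34840 = 9478657; y_4 = 33·34840 + 8·143649 = 2298912.
Step 3: Verify x_4² - 17·y_4² = 89844938523649 - 89844938523648 = 1 (should be 1). ✓

(x_1, y_1) = (33, 8); (x_4, y_4) = (9478657, 2298912).


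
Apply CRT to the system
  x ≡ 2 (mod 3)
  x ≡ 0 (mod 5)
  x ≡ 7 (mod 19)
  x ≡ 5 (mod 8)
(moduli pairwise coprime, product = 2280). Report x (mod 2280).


Product of moduli M = 3 · 5 · 19 · 8 = 2280.
Merge one congruence at a time:
  Start: x ≡ 2 (mod 3).
  Combine with x ≡ 0 (mod 5); new modulus lcm = 15.
    Write x = 2 + 3·t and substitute into x ≡ 0 (mod 5): 3·t ≡ 0 − 2 = -2 (mod 5).
    Reduce coefficients mod 5: 3·t ≡ 3 (mod 5).
    The inverse of 3 mod 5 is 2 (since 3·2 = 6 = 1·5 + 1), so t ≡ 2·3 = 6 ≡ 1 (mod 5).
    Then x = 2 + 3·1 = 5, valid modulo lcm(3, 5) = 15: x ≡ 5 (mod 15).
  Combine with x ≡ 7 (mod 19); new modulus lcm = 285.
    Write x = 5 + 15·t and substitute into x ≡ 7 (mod 19): 15·t ≡ 7 − 5 = 2 (mod 19).
    The inverse of 15 mod 19 is 14 (since 15·14 = 210 = 11·19 + 1), so t ≡ 14·2 = 28 ≡ 9 (mod 19).
    Then x = 5 + 15·9 = 140, valid modulo lcm(15, 19) = 285: x ≡ 140 (mod 285).
  Combine with x ≡ 5 (mod 8); new modulus lcm = 2280.
    Write x = 140 + 285·t and substitute into x ≡ 5 (mod 8): 285·t ≡ 5 − 140 = -135 (mod 8).
    Reduce coefficients mod 8: 5·t ≡ 1 (mod 8).
    The inverse of 5 mod 8 is 5 (since 5·5 = 25 = 3·8 + 1), so t ≡ 5·1 = 5 ≡ 5 (mod 8).
    Then x = 140 + 285·5 = 1565, valid modulo lcm(285, 8) = 2280: x ≡ 1565 (mod 2280).
Verify against each original: 1565 mod 3 = 2, 1565 mod 5 = 0, 1565 mod 19 = 7, 1565 mod 8 = 5.

x ≡ 1565 (mod 2280).


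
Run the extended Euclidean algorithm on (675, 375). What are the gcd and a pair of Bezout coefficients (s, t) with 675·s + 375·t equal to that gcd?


Euclidean algorithm on (675, 375) — divide until remainder is 0:
  675 = 1 · 375 + 300
  375 = 1 · 300 + 75
  300 = 4 · 75 + 0
gcd(675, 375) = 75.
Track Bezout coefficients alongside the remainders: start with r₀ = 675 = a·1 + b·0 (s = 1, t = 0) and r₁ = 375 = a·0 + b·1 (s = 0, t = 1); each new remainder r_{k+1} = r_{k-1} − q_k·r_k inherits s_{k+1} = s_{k-1} − q_k·s_k, t_{k+1} = t_{k-1} − q_k·t_k, so r_k = a·s_k + b·t_k at every step:
  q = 1: r = 300, s = 1 − 1·0 = 1, t = 0 − 1·1 = -1  (check: 675·1 + 375·(-1) = 300)
  q = 1: r = 75, s = 0 − 1·1 = -1, t = 1 − 1·(-1) = 2  (check: 675·(-1) + 375·2 = 75)
The row with r = 75 (the gcd) gives the Bezout coefficients s = -1, t = 2.
Result: 675 · (-1) + 375 · (2) = 75.

gcd(675, 375) = 75; s = -1, t = 2 (check: 675·(-1) + 375·2 = 75).


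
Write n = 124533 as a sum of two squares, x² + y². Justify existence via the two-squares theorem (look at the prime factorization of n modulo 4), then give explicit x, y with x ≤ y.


Step 1: Factor n = 124533 = 3^2 · 101 · 137.
Step 2: Check the mod-4 condition on each prime factor: 3 ≡ 3 (mod 4), exponent 2 (must be even); 101 ≡ 1 (mod 4), exponent 1; 137 ≡ 1 (mod 4), exponent 1.
All primes ≡ 3 (mod 4) appear to even exponent (or don't appear), so by the two-squares theorem n IS expressible as a sum of two squares.
Step 3: Build a representation. Group n = k² · m with k = 3 and m = 101 · 137 = 13837 (a product of primes ≡ 1 (mod 4)); a representation of m scales to one of n via (k·x)² + (k·y)² = k²(x² + y²). Each prime p ≡ 1 (mod 4) is itself a sum of two squares; find a² by testing p − a² for a perfect square:
  101: 101 − 1² = 100 = 10² ⇒ 101 = 1² + 10².
  137: 137 − 1² = 136, 137 − 2² = 133, 137 − 3² = 128, 137 − 4² = 121 = 11² ⇒ 137 = 4² + 11².
  Combine using the Brahmagupta–Fibonacci identity (a² + b²)(c² + d²) = (ac − bd)² + (ad + bc)² = (ac + bd)² + (ad − bc)²:
  101 · 137 = 13837: from (1² + 10²)(4² + 11²), take (1·4 − 10·11, 1·11 + 10·4) = (4 − 110, 11 + 40) = (-106, 51); dropping signs (only squares matter) gives (106, 51); check 106² + 51² = 11236 + 2601 = 13837 ✓.
  Scale by k = 3: (3·106, 3·51) = (318, 153).
Step 4: Order so x ≤ y and verify: 153² + 318² = 23409 + 101124 = 124533 = n. ✓

n = 124533 = 153² + 318² (one valid representation with x ≤ y).


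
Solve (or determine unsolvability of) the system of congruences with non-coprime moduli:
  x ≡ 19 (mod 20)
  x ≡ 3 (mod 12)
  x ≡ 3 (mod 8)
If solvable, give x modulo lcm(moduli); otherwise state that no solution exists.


Moduli 20, 12, 8 are not pairwise coprime, so CRT works modulo lcm(m_i) when all pairwise compatibility conditions hold.
Pairwise compatibility: gcd(m_i, m_j) must divide a_i - a_j for every pair.
Merge one congruence at a time:
  Start: x ≡ 19 (mod 20).
  Combine with x ≡ 3 (mod 12): gcd(20, 12) = 4; 3 - 19 = -16, which IS divisible by 4, so compatible.
    Write x = 19 + 20·t and substitute into x ≡ 3 (mod 12): 20·t ≡ 3 − 19 = -16 (mod 12).
    Divide the congruence (and modulus) by g = 4: 5·t ≡ -4 (mod 3).
    Reduce coefficients mod 3: 2·t ≡ 2 (mod 3).
    The inverse of 2 mod 3 is 2 (since 2·2 = 4 = 1·3 + 1), so t ≡ 2·2 = 4 ≡ 1 (mod 3).
    Then x = 19 + 20·1 = 39, valid modulo lcm(20, 12) = 60: x ≡ 39 (mod 60).
  Combine with x ≡ 3 (mod 8): gcd(60, 8) = 4; 3 - 39 = -36, which IS divisible by 4, so compatible.
    Write x = 39 + 60·t and substitute into x ≡ 3 (mod 8): 60·t ≡ 3 − 39 = -36 (mod 8).
    Divide the congruence (and modulus) by g = 4: 15·t ≡ -9 (mod 2).
    Reduce coefficients mod 2: 1·t ≡ 1 (mod 2).
    So t ≡ 1 (mod 2).
    Then x = 39 + 60·1 = 99, valid modulo lcm(60, 8) = 120: x ≡ 99 (mod 120).
Verify: 99 mod 20 = 19, 99 mod 12 = 3, 99 mod 8 = 3.

x ≡ 99 (mod 120).


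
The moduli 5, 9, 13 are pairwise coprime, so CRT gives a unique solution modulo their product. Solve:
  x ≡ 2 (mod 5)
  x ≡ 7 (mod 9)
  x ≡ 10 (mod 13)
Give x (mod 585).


Moduli 5, 9, 13 are pairwise coprime; by CRT there is a unique solution modulo M = 5 · 9 · 13 = 585.
Solve pairwise, accumulating the modulus:
  Start with x ≡ 2 (mod 5).
  Combine with x ≡ 7 (mod 9): since gcd(5, 9) = 1, we get a unique residue mod 45.
    Write x = 2 + 5·t and substitute into x ≡ 7 (mod 9): 5·t ≡ 7 − 2 = 5 (mod 9).
    The inverse of 5 mod 9 is 2 (since 5·2 = 10 = 1·9 + 1), so t ≡ 2·5 = 10 ≡ 1 (mod 9).
    Then x = 2 + 5·1 = 7, valid modulo lcm(5, 9) = 45: x ≡ 7 (mod 45).
  Combine with x ≡ 10 (mod 13): since gcd(45, 13) = 1, we get a unique residue mod 585.
    Write x = 7 + 45·t and substitute into x ≡ 10 (mod 13): 45·t ≡ 10 − 7 = 3 (mod 13).
    Reduce coefficients mod 13: 6·t ≡ 3 (mod 13).
    The inverse of 6 mod 13 is 11 (since 6·11 = 66 = 5·13 + 1), so t ≡ 11·3 = 33 ≡ 7 (mod 13).
    Then x = 7 + 45·7 = 322, valid modulo lcm(45, 13) = 585: x ≡ 322 (mod 585).
Verify: 322 mod 5 = 2 ✓, 322 mod 9 = 7 ✓, 322 mod 13 = 10 ✓.

x ≡ 322 (mod 585).


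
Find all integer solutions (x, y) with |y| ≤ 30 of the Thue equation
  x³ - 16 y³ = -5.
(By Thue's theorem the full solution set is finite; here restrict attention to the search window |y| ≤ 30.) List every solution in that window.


The equation is x³ - 16y³ = -5. For fixed y, x³ = 16·y³ − 5, so a solution requires the RHS to be a perfect cube.
Strategy: iterate y from -30 to 30, compute RHS = 16·y³ − 5, and check whether it is a (positive or negative) perfect cube.
Check small values of y:
  y = 0: RHS = -5 is not a perfect cube.
  y = 1: RHS = 11 is not a perfect cube.
  y = -1: RHS = -21 is not a perfect cube.
  y = 2: RHS = 123 is not a perfect cube.
  y = -2: RHS = -133 is not a perfect cube.
  y = 3: RHS = 427 is not a perfect cube.
  y = -3: RHS = -437 is not a perfect cube.
Continuing the search up to |y| = 30 finds no solutions either.
No (x, y) in the scanned range satisfies the equation.

No integer solutions with |y| ≤ 30.


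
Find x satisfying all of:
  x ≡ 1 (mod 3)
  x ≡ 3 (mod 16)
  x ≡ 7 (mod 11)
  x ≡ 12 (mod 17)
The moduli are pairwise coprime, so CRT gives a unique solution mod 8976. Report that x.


Product of moduli M = 3 · 16 · 11 · 17 = 8976.
Merge one congruence at a time:
  Start: x ≡ 1 (mod 3).
  Combine with x ≡ 3 (mod 16); new modulus lcm = 48.
    Write x = 1 + 3·t and substitute into x ≡ 3 (mod 16): 3·t ≡ 3 − 1 = 2 (mod 16).
    The inverse of 3 mod 16 is 11 (since 3·11 = 33 = 2·16 + 1), so t ≡ 11·2 = 22 ≡ 6 (mod 16).
    Then x = 1 + 3·6 = 19, valid modulo lcm(3, 16) = 48: x ≡ 19 (mod 48).
  Combine with x ≡ 7 (mod 11); new modulus lcm = 528.
    Write x = 19 + 48·t and substitute into x ≡ 7 (mod 11): 48·t ≡ 7 − 19 = -12 (mod 11).
    Reduce coefficients mod 11: 4·t ≡ 10 (mod 11).
    The inverse of 4 mod 11 is 3 (since 4·3 = 12 = 1·11 + 1), so t ≡ 3·10 = 30 ≡ 8 (mod 11).
    Then x = 19 + 48·8 = 403, valid modulo lcm(48, 11) = 528: x ≡ 403 (mod 528).
  Combine with x ≡ 12 (mod 17); new modulus lcm = 8976.
    Write x = 403 + 528·t and substitute into x ≡ 12 (mod 17): 528·t ≡ 12 − 403 = -391 (mod 17).
    Reduce coefficients mod 17: 1·t ≡ 0 (mod 17).
    So t ≡ 0 (mod 17).
    Then x = 403 + 528·0 = 403, valid modulo lcm(528, 17) = 8976: x ≡ 403 (mod 8976).
Verify against each original: 403 mod 3 = 1, 403 mod 16 = 3, 403 mod 11 = 7, 403 mod 17 = 12.

x ≡ 403 (mod 8976).


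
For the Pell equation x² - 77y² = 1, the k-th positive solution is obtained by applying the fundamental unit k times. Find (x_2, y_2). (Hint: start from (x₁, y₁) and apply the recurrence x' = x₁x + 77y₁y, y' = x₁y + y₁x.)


Step 1: Find the fundamental solution (x₁, y₁) of x² - 77y² = 1.
  Expand √77 as a continued fraction. a₀ = ⌊√77⌋ = 8; iterate m_{k+1} = d_k·a_k − m_k, d_{k+1} = (77 − m_{k+1}²)/d_k, a_{k+1} = ⌊(a₀ + m_{k+1})/d_{k+1}⌋ (starting m₀ = 0, d₀ = 1), with convergents p_k = a_k·p_{k-1} + p_{k-2}, q_k = a_k·q_{k-1} + q_{k-2} (p₋₁ = 1, q₋₁ = 0):
  k = 0: a₀ = 8; p₀/q₀ = 8/1; p₀² − 77·q₀² = 64 − 77 = -13.
  k = 1: m = 8, d = 13, a = ⌊(8 + 8)/13⌋ = 1; p/q = (1·8 + 1)/(1·1 + 0) = 9/1; p² − 77·q² = 81 − 77 = 4.
  k = 2: m = 5, d = 4, a = ⌊(8 + 5)/4⌋ = 3; p/q = (3·9 + 8)/(3·1 + 1) = 35/4; p² − 77·q² = 1225 − 1232 = -7.
  k = 3: m = 7, d = 7, a = ⌊(8 + 7)/7⌋ = 2; p/q = (2·35 + 9)/(2·4 + 1) = 79/9; p² − 77·q² = 6241 − 6237 = 4.
  k = 4: m = 7, d = 4, a = ⌊(8 + 7)/4⌋ = 3; p/q = (3·79 + 35)/(3·9 + 4) = 272/31; p² − 77·q² = 73984 − 73997 = -13.
  k = 5: m = 5, d = 13, a = ⌊(8 + 5)/13⌋ = 1; p/q = (1·272 + 79)/(1·31 + 9) = 351/40; p² − 77·q² = 123201 − 123200 = 1.
  The first convergent with p² − 77·q² = 1 gives the fundamental solution (x₁, y₁) = (351, 40).
Step 2: Apply the recurrence (x_{n+1}, y_{n+1}) = (x₁x_n + 77y₁y_n, x₁y_n + y₁x_n) repeatedly.
  From (x_1, y_1) = (351, 40): x_2 = 351·351 + 77·40·40 = 246401; y_2 = 351·40 + 40·351 = 28080.
Step 3: Verify x_2² - 77·y_2² = 60713452801 - 60713452800 = 1 (should be 1). ✓

(x_1, y_1) = (351, 40); (x_2, y_2) = (246401, 28080).


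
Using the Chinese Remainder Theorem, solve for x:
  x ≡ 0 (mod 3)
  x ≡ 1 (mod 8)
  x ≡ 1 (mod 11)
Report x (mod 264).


Moduli 3, 8, 11 are pairwise coprime; by CRT there is a unique solution modulo M = 3 · 8 · 11 = 264.
Solve pairwise, accumulating the modulus:
  Start with x ≡ 0 (mod 3).
  Combine with x ≡ 1 (mod 8): since gcd(3, 8) = 1, we get a unique residue mod 24.
    Write x = 0 + 3·t and substitute into x ≡ 1 (mod 8): 3·t ≡ 1 − 0 = 1 (mod 8).
    The inverse of 3 mod 8 is 3 (since 3·3 = 9 = 1·8 + 1), so t ≡ 3·1 = 3 ≡ 3 (mod 8).
    Then x = 0 + 3·3 = 9, valid modulo lcm(3, 8) = 24: x ≡ 9 (mod 24).
  Combine with x ≡ 1 (mod 11): since gcd(24, 11) = 1, we get a unique residue mod 264.
    Write x = 9 + 24·t and substitute into x ≡ 1 (mod 11): 24·t ≡ 1 − 9 = -8 (mod 11).
    Reduce coefficients mod 11: 2·t ≡ 3 (mod 11).
    The inverse of 2 mod 11 is 6 (since 2·6 = 12 = 1·11 + 1), so t ≡ 6·3 = 18 ≡ 7 (mod 11).
    Then x = 9 + 24·7 = 177, valid modulo lcm(24, 11) = 264: x ≡ 177 (mod 264).
Verify: 177 mod 3 = 0 ✓, 177 mod 8 = 1 ✓, 177 mod 11 = 1 ✓.

x ≡ 177 (mod 264).


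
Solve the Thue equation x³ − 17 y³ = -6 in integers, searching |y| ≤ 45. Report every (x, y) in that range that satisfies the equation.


The equation is x³ - 17y³ = -6. For fixed y, x³ = 17·y³ − 6, so a solution requires the RHS to be a perfect cube.
Strategy: iterate y from -45 to 45, compute RHS = 17·y³ − 6, and check whether it is a (positive or negative) perfect cube.
Check small values of y:
  y = 0: RHS = -6 is not a perfect cube.
  y = 1: RHS = 11 is not a perfect cube.
  y = -1: RHS = -23 is not a perfect cube.
  y = 2: RHS = 130 is not a perfect cube.
  y = -2: RHS = -142 is not a perfect cube.
  y = 3: RHS = 453 is not a perfect cube.
  y = -3: RHS = -465 is not a perfect cube.
Continuing the search up to |y| = 45 finds no solutions either.
No (x, y) in the scanned range satisfies the equation.

No integer solutions with |y| ≤ 45.


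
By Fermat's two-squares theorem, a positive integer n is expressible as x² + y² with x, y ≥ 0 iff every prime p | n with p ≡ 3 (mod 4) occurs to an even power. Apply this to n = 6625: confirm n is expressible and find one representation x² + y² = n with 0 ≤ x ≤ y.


Step 1: Factor n = 6625 = 5^3 · 53.
Step 2: Check the mod-4 condition on each prime factor: 5 ≡ 1 (mod 4), exponent 3; 53 ≡ 1 (mod 4), exponent 1.
All primes ≡ 3 (mod 4) appear to even exponent (or don't appear), so by the two-squares theorem n IS expressible as a sum of two squares.
Step 3: Build a representation. Group n = k² · m with k = 5 and m = 5 · 53 = 265 (a product of primes ≡ 1 (mod 4)); a representation of m scales to one of n via (k·x)² + (k·y)² = k²(x² + y²). Each prime p ≡ 1 (mod 4) is itself a sum of two squares; find a² by testing p − a² for a perfect square:
  5: 5 − 1² = 4 = 2² ⇒ 5 = 1² + 2².
  53: 53 − 1² = 52, 53 − 2² = 49 = 7² ⇒ 53 = 2² + 7².
  Combine using the Brahmagupta–Fibonacci identity (a² + b²)(c² + d²) = (ac − bd)² + (ad + bc)² = (ac + bd)² + (ad − bc)²:
  5 · 53 = 265: from (1² + 2²)(2² + 7²), take (1·2 − 2·7, 1·7 + 2·2) = (2 − 14, 7 + 4) = (-12, 11); dropping signs (only squares matter) gives (12, 11); check 12² + 11² = 144 + 121 = 265 ✓.
  Scale by k = 5: (5·12, 5·11) = (60, 55).
Step 4: Order so x ≤ y and verify: 55² + 60² = 3025 + 3600 = 6625 = n. ✓

n = 6625 = 55² + 60² (one valid representation with x ≤ y).


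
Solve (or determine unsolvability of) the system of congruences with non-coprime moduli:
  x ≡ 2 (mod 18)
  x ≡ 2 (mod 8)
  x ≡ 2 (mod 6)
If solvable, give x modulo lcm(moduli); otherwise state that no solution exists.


Moduli 18, 8, 6 are not pairwise coprime, so CRT works modulo lcm(m_i) when all pairwise compatibility conditions hold.
Pairwise compatibility: gcd(m_i, m_j) must divide a_i - a_j for every pair.
Merge one congruence at a time:
  Start: x ≡ 2 (mod 18).
  Combine with x ≡ 2 (mod 8): gcd(18, 8) = 2; 2 - 2 = 0, which IS divisible by 2, so compatible.
    Write x = 2 + 18·t and substitute into x ≡ 2 (mod 8): 18·t ≡ 2 − 2 = 0 (mod 8).
    Divide the congruence (and modulus) by g = 2: 9·t ≡ 0 (mod 4).
    Reduce coefficients mod 4: 1·t ≡ 0 (mod 4).
    So t ≡ 0 (mod 4).
    Then x = 2 + 18·0 = 2, valid modulo lcm(18, 8) = 72: x ≡ 2 (mod 72).
  Combine with x ≡ 2 (mod 6): gcd(72, 6) = 6; 2 - 2 = 0, which IS divisible by 6, so compatible.
    Write x = 2 + 72·t and substitute into x ≡ 2 (mod 6): 72·t ≡ 2 − 2 = 0 (mod 6).
    Divide the congruence (and modulus) by g = 6: 12·t ≡ 0 (mod 1).
    Modulo 1 every t works; take t = 0.
    Then x = 2 + 72·0 = 2, valid modulo lcm(72, 6) = 72: x ≡ 2 (mod 72).
Verify: 2 mod 18 = 2, 2 mod 8 = 2, 2 mod 6 = 2.

x ≡ 2 (mod 72).


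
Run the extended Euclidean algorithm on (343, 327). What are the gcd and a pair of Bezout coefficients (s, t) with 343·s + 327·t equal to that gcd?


Euclidean algorithm on (343, 327) — divide until remainder is 0:
  343 = 1 · 327 + 16
  327 = 20 · 16 + 7
  16 = 2 · 7 + 2
  7 = 3 · 2 + 1
  2 = 2 · 1 + 0
gcd(343, 327) = 1.
Track Bezout coefficients alongside the remainders: start with r₀ = 343 = a·1 + b·0 (s = 1, t = 0) and r₁ = 327 = a·0 + b·1 (s = 0, t = 1); each new remainder r_{k+1} = r_{k-1} − q_k·r_k inherits s_{k+1} = s_{k-1} − q_k·s_k, t_{k+1} = t_{k-1} − q_k·t_k, so r_k = a·s_k + b·t_k at every step:
  q = 1: r = 16, s = 1 − 1·0 = 1, t = 0 − 1·1 = -1  (check: 343·1 + 327·(-1) = 16)
  q = 20: r = 7, s = 0 − 20·1 = -20, t = 1 − 20·(-1) = 21  (check: 343·(-20) + 327·21 = 7)
  q = 2: r = 2, s = 1 − 2·(-20) = 41, t = -1 − 2·21 = -43  (check: 343·41 + 327·(-43) = 2)
  q = 3: r = 1, s = -20 − 3·41 = -143, t = 21 − 3·(-43) = 150  (check: 343·(-143) + 327·150 = 1)
The row with r = 1 (the gcd) gives the Bezout coefficients s = -143, t = 150.
Result: 343 · (-143) + 327 · (150) = 1.

gcd(343, 327) = 1; s = -143, t = 150 (check: 343·(-143) + 327·150 = 1).


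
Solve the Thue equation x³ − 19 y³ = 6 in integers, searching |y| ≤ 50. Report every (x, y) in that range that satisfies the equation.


The equation is x³ - 19y³ = 6. For fixed y, x³ = 19·y³ + 6, so a solution requires the RHS to be a perfect cube.
Strategy: iterate y from -50 to 50, compute RHS = 19·y³ + 6, and check whether it is a (positive or negative) perfect cube.
Check small values of y:
  y = 0: RHS = 6 is not a perfect cube.
  y = 1: RHS = 25 is not a perfect cube.
  y = -1: RHS = -13 is not a perfect cube.
  y = 2: RHS = 158 is not a perfect cube.
  y = -2: RHS = -146 is not a perfect cube.
  y = 3: RHS = 519 is not a perfect cube.
  y = -3: RHS = -507 is not a perfect cube.
Continuing the search up to |y| = 50 finds no solutions either.
No (x, y) in the scanned range satisfies the equation.

No integer solutions with |y| ≤ 50.


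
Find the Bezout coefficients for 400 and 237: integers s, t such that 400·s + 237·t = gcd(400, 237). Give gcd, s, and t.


Euclidean algorithm on (400, 237) — divide until remainder is 0:
  400 = 1 · 237 + 163
  237 = 1 · 163 + 74
  163 = 2 · 74 + 15
  74 = 4 · 15 + 14
  15 = 1 · 14 + 1
  14 = 14 · 1 + 0
gcd(400, 237) = 1.
Track Bezout coefficients alongside the remainders: start with r₀ = 400 = a·1 + b·0 (s = 1, t = 0) and r₁ = 237 = a·0 + b·1 (s = 0, t = 1); each new remainder r_{k+1} = r_{k-1} − q_k·r_k inherits s_{k+1} = s_{k-1} − q_k·s_k, t_{k+1} = t_{k-1} − q_k·t_k, so r_k = a·s_k + b·t_k at every step:
  q = 1: r = 163, s = 1 − 1·0 = 1, t = 0 − 1·1 = -1  (check: 400·1 + 237·(-1) = 163)
  q = 1: r = 74, s = 0 − 1·1 = -1, t = 1 − 1·(-1) = 2  (check: 400·(-1) + 237·2 = 74)
  q = 2: r = 15, s = 1 − 2·(-1) = 3, t = -1 − 2·2 = -5  (check: 400·3 + 237·(-5) = 15)
  q = 4: r = 14, s = -1 − 4·3 = -13, t = 2 − 4·(-5) = 22  (check: 400·(-13) + 237·22 = 14)
  q = 1: r = 1, s = 3 − 1·(-13) = 16, t = -5 − 1·22 = -27  (check: 400·16 + 237·(-27) = 1)
The row with r = 1 (the gcd) gives the Bezout coefficients s = 16, t = -27.
Result: 400 · (16) + 237 · (-27) = 1.

gcd(400, 237) = 1; s = 16, t = -27 (check: 400·16 + 237·(-27) = 1).


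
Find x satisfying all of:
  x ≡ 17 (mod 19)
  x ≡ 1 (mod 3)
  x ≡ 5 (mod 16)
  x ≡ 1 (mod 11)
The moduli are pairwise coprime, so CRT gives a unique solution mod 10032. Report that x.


Product of moduli M = 19 · 3 · 16 · 11 = 10032.
Merge one congruence at a time:
  Start: x ≡ 17 (mod 19).
  Combine with x ≡ 1 (mod 3); new modulus lcm = 57.
    Write x = 17 + 19·t and substitute into x ≡ 1 (mod 3): 19·t ≡ 1 − 17 = -16 (mod 3).
    Reduce coefficients mod 3: 1·t ≡ 2 (mod 3).
    So t ≡ 2 (mod 3).
    Then x = 17 + 19·2 = 55, valid modulo lcm(19, 3) = 57: x ≡ 55 (mod 57).
  Combine with x ≡ 5 (mod 16); new modulus lcm = 912.
    Write x = 55 + 57·t and substitute into x ≡ 5 (mod 16): 57·t ≡ 5 − 55 = -50 (mod 16).
    Reduce coefficients mod 16: 9·t ≡ 14 (mod 16).
    The inverse of 9 mod 16 is 9 (since 9·9 = 81 = 5·16 + 1), so t ≡ 9·14 = 126 ≡ 14 (mod 16).
    Then x = 55 + 57·14 = 853, valid modulo lcm(57, 16) = 912: x ≡ 853 (mod 912).
  Combine with x ≡ 1 (mod 11); new modulus lcm = 10032.
    Write x = 853 + 912·t and substitute into x ≡ 1 (mod 11): 912·t ≡ 1 − 853 = -852 (mod 11).
    Reduce coefficients mod 11: 10·t ≡ 6 (mod 11).
    The inverse of 10 mod 11 is 10 (since 10·10 = 100 = 9·11 + 1), so t ≡ 10·6 = 60 ≡ 5 (mod 11).
    Then x = 853 + 912·5 = 5413, valid modulo lcm(912, 11) = 10032: x ≡ 5413 (mod 10032).
Verify against each original: 5413 mod 19 = 17, 5413 mod 3 = 1, 5413 mod 16 = 5, 5413 mod 11 = 1.

x ≡ 5413 (mod 10032).
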